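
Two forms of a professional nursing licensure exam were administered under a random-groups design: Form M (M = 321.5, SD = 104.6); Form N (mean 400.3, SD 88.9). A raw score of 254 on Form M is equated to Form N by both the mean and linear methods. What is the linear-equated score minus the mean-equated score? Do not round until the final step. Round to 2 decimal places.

10.13

Mean-equated: 254 + (400.3 − 321.5) = 332.80
Linear-equated: (88.9/104.6)(254 − 321.5) + 400.3 = 342.931
Difference = 342.931 − 332.80 = 10.13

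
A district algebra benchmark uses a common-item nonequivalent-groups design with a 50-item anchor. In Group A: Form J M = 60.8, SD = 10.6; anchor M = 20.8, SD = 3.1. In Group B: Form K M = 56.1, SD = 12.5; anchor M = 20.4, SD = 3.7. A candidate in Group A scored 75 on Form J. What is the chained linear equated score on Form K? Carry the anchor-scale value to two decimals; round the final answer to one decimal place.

Form J → anchor (Group A): v = (3.1/10.6)(75 − 60.8) + 20.8 = 24.95
anchor → Form K (Group B): y = (12.5/3.7)(24.95 − 20.4) + 56.1 = 71.5

71.5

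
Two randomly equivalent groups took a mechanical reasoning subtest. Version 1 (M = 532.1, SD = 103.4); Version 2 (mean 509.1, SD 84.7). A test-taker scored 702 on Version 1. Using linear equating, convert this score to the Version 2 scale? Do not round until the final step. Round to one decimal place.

Linear equating: y = (SD_Y/SD_X)(x − M_X) + M_Y
y = (84.7/103.4)(702 − 532.1) + 509.1
y = 0.819149 × 169.9 + 509.1 = 139.1734 + 509.1 = 648.3

648.3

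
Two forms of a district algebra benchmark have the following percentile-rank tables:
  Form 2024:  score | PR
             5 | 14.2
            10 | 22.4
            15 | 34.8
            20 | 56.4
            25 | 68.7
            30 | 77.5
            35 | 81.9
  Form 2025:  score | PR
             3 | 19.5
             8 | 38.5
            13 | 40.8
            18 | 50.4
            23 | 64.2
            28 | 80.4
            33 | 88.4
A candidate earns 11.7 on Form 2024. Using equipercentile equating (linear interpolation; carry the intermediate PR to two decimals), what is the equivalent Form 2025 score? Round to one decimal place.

PR of 11.7 on Form 2024: 22.4 + (11.7 − 10)/(15 − 10) × (34.8 − 22.4) = 26.62
On Form 2025, PR 26.62 falls between score 3 (PR 19.5) and 8 (PR 38.5).
Interpolate: 3 + (26.62 − 19.5)/(38.5 − 19.5) × (8 − 3) = 4.9

4.9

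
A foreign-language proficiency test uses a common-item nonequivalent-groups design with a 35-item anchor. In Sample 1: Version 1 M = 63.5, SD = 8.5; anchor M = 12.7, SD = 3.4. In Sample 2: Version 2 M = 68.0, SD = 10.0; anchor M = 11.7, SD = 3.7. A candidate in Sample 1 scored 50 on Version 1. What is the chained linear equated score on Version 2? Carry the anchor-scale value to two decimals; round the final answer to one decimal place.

Version 1 → anchor (Sample 1): v = (3.4/8.5)(50 − 63.5) + 12.7 = 7.30
anchor → Version 2 (Sample 2): y = (10.0/3.7)(7.30 − 11.7) + 68.0 = 56.1

56.1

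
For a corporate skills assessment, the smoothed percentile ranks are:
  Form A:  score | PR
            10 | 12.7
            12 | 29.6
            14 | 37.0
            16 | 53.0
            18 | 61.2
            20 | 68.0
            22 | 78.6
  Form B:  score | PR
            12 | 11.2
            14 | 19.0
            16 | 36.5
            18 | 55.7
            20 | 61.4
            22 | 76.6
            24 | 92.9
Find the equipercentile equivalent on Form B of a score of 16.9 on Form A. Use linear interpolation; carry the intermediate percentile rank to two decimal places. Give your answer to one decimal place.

18.3

PR of 16.9 on Form A: 53.0 + (16.9 − 16)/(18 − 16) × (61.2 − 53.0) = 56.69
On Form B, PR 56.69 falls between score 18 (PR 55.7) and 20 (PR 61.4).
Interpolate: 18 + (56.69 − 55.7)/(61.4 − 55.7) × (20 − 18) = 18.3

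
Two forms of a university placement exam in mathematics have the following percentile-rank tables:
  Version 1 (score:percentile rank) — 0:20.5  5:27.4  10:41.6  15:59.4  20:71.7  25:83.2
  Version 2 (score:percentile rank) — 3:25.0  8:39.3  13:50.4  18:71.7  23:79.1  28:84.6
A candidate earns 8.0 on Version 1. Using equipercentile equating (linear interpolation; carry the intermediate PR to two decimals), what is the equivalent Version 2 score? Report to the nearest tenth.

6.8

PR of 8.0 on Version 1: 27.4 + (8.0 − 5)/(10 − 5) × (41.6 − 27.4) = 35.92
On Version 2, PR 35.92 falls between score 3 (PR 25.0) and 8 (PR 39.3).
Interpolate: 3 + (35.92 − 25.0)/(39.3 − 25.0) × (8 − 3) = 6.8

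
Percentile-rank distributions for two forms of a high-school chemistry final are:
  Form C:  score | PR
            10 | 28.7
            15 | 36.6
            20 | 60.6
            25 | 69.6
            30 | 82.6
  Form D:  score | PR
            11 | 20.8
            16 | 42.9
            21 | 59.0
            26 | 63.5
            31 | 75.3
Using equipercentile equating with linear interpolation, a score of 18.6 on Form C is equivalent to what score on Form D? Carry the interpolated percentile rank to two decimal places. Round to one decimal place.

19.4

PR of 18.6 on Form C: 36.6 + (18.6 − 15)/(20 − 15) × (60.6 − 36.6) = 53.88
On Form D, PR 53.88 falls between score 16 (PR 42.9) and 21 (PR 59.0).
Interpolate: 16 + (53.88 − 42.9)/(59.0 − 42.9) × (21 − 16) = 19.4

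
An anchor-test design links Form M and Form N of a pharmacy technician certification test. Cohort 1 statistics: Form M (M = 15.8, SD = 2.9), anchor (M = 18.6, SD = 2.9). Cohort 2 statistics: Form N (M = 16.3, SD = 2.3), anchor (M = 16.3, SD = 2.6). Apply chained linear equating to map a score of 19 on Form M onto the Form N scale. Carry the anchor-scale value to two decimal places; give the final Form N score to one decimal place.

21.2

Form M → anchor (Cohort 1): v = (2.9/2.9)(19 − 15.8) + 18.6 = 21.80
anchor → Form N (Cohort 2): y = (2.3/2.6)(21.80 − 16.3) + 16.3 = 21.2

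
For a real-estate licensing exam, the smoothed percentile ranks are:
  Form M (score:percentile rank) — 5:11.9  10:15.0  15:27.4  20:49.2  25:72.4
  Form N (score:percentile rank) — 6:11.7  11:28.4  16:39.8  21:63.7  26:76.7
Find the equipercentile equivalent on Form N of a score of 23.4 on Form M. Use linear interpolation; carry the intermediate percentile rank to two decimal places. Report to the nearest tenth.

21.5

PR of 23.4 on Form M: 49.2 + (23.4 − 20)/(25 − 20) × (72.4 − 49.2) = 64.98
On Form N, PR 64.98 falls between score 21 (PR 63.7) and 26 (PR 76.7).
Interpolate: 21 + (64.98 − 63.7)/(76.7 − 63.7) × (26 − 21) = 21.5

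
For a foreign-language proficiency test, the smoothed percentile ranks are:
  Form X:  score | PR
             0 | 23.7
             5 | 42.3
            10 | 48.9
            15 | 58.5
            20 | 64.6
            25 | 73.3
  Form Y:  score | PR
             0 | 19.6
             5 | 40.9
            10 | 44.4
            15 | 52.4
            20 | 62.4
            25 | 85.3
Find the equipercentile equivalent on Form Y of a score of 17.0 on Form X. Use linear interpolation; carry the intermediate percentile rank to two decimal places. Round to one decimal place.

19.3

PR of 17.0 on Form X: 58.5 + (17.0 − 15)/(20 − 15) × (64.6 − 58.5) = 60.94
On Form Y, PR 60.94 falls between score 15 (PR 52.4) and 20 (PR 62.4).
Interpolate: 15 + (60.94 − 52.4)/(62.4 − 52.4) × (20 − 15) = 19.3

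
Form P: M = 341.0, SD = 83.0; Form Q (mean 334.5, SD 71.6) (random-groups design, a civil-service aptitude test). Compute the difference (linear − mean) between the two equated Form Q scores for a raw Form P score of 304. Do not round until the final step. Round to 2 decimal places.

5.08

Mean-equated: 304 + (334.5 − 341.0) = 297.50
Linear-equated: (71.6/83.0)(304 − 341.0) + 334.5 = 302.582
Difference = 302.582 − 297.50 = 5.08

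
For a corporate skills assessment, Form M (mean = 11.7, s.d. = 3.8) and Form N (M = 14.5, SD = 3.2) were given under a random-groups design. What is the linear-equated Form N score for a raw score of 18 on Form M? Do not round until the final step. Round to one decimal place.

Linear equating: y = (SD_Y/SD_X)(x − M_X) + M_Y
y = (3.2/3.8)(18 − 11.7) + 14.5
y = 0.842105 × 6.3 + 14.5 = 5.3053 + 14.5 = 19.8

19.8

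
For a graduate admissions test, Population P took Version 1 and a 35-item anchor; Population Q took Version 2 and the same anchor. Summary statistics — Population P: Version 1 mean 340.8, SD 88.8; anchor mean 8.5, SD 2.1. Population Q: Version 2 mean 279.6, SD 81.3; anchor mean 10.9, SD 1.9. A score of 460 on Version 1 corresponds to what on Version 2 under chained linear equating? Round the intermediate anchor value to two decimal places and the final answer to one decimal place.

297.6

Version 1 → anchor (Population P): v = (2.1/88.8)(460 − 340.8) + 8.5 = 11.32
anchor → Version 2 (Population Q): y = (81.3/1.9)(11.32 − 10.9) + 279.6 = 297.6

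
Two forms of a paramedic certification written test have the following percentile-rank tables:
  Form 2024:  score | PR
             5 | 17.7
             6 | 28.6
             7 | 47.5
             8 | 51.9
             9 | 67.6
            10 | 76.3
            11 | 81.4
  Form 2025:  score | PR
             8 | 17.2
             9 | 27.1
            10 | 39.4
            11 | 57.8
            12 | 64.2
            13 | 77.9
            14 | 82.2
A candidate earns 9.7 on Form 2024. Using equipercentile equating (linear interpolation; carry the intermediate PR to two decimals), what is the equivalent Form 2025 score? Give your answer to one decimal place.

PR of 9.7 on Form 2024: 67.6 + (9.7 − 9)/(10 − 9) × (76.3 − 67.6) = 73.69
On Form 2025, PR 73.69 falls between score 12 (PR 64.2) and 13 (PR 77.9).
Interpolate: 12 + (73.69 − 64.2)/(77.9 − 64.2) × (13 − 12) = 12.7

12.7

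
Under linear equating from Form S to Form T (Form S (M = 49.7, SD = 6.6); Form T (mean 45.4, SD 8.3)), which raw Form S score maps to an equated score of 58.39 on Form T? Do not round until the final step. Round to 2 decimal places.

Invert y = (SD_Y/SD_X)(x − M_X) + M_Y:
x = (SD_X/SD_Y)(y − M_Y) + M_X = (6.6/8.3)(58.39 − 45.4) + 49.7
x = 0.795181 × 12.990 + 49.7 = 60.03

60.03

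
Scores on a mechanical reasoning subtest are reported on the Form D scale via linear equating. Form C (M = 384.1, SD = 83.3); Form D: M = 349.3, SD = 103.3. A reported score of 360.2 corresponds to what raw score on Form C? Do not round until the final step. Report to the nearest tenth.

Invert y = (SD_Y/SD_X)(x − M_X) + M_Y:
x = (SD_X/SD_Y)(y − M_Y) + M_X = (83.3/103.3)(360.2 − 349.3) + 384.1
x = 0.806389 × 10.900 + 384.1 = 392.9

392.9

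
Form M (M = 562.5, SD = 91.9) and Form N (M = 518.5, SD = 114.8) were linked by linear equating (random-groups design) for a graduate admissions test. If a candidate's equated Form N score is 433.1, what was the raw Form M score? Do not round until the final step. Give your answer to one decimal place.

494.1

Invert y = (SD_Y/SD_X)(x − M_X) + M_Y:
x = (SD_X/SD_Y)(y − M_Y) + M_X = (91.9/114.8)(433.1 − 518.5) + 562.5
x = 0.800523 × -85.400 + 562.5 = 494.1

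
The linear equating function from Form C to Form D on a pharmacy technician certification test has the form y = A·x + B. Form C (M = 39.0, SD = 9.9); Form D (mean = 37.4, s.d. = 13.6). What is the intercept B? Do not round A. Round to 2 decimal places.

-16.18

A = SD_Y / SD_X = 13.6 / 9.9 = 1.373737
B = M_Y − A·M_X = 37.4 − 1.373737 × 39.0 = -16.18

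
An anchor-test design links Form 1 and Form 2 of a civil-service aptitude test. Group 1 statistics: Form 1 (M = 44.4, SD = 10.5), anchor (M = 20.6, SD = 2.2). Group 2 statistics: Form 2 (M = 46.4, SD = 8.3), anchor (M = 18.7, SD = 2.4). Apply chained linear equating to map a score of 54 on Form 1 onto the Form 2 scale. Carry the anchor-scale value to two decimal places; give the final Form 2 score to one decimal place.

Form 1 → anchor (Group 1): v = (2.2/10.5)(54 − 44.4) + 20.6 = 22.61
anchor → Form 2 (Group 2): y = (8.3/2.4)(22.61 − 18.7) + 46.4 = 59.9

59.9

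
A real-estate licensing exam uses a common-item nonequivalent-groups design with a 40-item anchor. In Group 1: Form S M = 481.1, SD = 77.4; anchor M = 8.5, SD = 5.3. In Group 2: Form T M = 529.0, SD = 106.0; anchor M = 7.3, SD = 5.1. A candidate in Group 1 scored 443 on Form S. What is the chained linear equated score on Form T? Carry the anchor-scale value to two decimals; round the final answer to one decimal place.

499.7

Form S → anchor (Group 1): v = (5.3/77.4)(443 − 481.1) + 8.5 = 5.89
anchor → Form T (Group 2): y = (106.0/5.1)(5.89 − 7.3) + 529.0 = 499.7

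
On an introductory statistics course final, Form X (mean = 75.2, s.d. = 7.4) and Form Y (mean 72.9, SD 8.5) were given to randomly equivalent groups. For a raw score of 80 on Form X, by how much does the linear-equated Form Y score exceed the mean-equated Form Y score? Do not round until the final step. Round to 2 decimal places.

0.71

Mean-equated: 80 + (72.9 − 75.2) = 77.70
Linear-equated: (8.5/7.4)(80 − 75.2) + 72.9 = 78.414
Difference = 78.414 − 77.70 = 0.71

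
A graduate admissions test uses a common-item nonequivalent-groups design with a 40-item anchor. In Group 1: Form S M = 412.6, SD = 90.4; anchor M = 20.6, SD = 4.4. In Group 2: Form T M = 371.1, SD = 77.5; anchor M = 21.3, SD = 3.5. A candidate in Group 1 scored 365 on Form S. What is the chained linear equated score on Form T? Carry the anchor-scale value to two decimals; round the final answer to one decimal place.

304.2

Form S → anchor (Group 1): v = (4.4/90.4)(365 − 412.6) + 20.6 = 18.28
anchor → Form T (Group 2): y = (77.5/3.5)(18.28 − 21.3) + 371.1 = 304.2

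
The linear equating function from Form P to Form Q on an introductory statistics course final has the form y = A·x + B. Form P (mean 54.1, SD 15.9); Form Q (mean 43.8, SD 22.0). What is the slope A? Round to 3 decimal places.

1.384

A = SD_Y / SD_X = 22.0 / 15.9 = 1.384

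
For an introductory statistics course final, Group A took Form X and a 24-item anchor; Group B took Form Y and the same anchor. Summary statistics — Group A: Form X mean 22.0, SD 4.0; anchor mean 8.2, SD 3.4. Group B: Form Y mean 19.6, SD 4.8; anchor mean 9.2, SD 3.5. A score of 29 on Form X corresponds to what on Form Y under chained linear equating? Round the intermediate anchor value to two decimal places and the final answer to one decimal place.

Form X → anchor (Group A): v = (3.4/4.0)(29 − 22.0) + 8.2 = 14.15
anchor → Form Y (Group B): y = (4.8/3.5)(14.15 − 9.2) + 19.6 = 26.4

26.4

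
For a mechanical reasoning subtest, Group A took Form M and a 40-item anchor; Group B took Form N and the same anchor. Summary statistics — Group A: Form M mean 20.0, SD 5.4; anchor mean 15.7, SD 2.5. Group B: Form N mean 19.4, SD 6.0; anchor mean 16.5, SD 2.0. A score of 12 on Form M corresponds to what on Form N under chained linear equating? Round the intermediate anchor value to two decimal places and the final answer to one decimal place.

Form M → anchor (Group A): v = (2.5/5.4)(12 − 20.0) + 15.7 = 12.00
anchor → Form N (Group B): y = (6.0/2.0)(12.00 − 16.5) + 19.4 = 5.9

5.9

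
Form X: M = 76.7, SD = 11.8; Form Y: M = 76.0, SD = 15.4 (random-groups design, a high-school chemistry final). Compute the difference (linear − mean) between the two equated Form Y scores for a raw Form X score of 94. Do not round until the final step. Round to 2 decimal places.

Mean-equated: 94 + (76.0 − 76.7) = 93.30
Linear-equated: (15.4/11.8)(94 − 76.7) + 76.0 = 98.578
Difference = 98.578 − 93.30 = 5.28

5.28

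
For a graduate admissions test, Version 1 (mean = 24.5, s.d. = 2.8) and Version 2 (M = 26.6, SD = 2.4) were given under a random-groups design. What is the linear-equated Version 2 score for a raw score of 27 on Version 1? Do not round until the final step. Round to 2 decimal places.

Linear equating: y = (SD_Y/SD_X)(x − M_X) + M_Y
y = (2.4/2.8)(27 − 24.5) + 26.6
y = 0.857143 × 2.5 + 26.6 = 2.1429 + 26.6 = 28.74

28.74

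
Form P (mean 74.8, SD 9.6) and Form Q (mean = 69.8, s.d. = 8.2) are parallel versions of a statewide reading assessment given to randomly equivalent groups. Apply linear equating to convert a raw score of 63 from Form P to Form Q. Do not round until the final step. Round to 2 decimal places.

Linear equating: y = (SD_Y/SD_X)(x − M_X) + M_Y
y = (8.2/9.6)(63 − 74.8) + 69.8
y = 0.854167 × -11.8 + 69.8 = -10.0792 + 69.8 = 59.72

59.72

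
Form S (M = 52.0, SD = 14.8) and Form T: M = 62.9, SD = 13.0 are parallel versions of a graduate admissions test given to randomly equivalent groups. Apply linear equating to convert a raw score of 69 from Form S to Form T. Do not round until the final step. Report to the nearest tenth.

Linear equating: y = (SD_Y/SD_X)(x − M_X) + M_Y
y = (13.0/14.8)(69 − 52.0) + 62.9
y = 0.878378 × 17.0 + 62.9 = 14.9324 + 62.9 = 77.8

77.8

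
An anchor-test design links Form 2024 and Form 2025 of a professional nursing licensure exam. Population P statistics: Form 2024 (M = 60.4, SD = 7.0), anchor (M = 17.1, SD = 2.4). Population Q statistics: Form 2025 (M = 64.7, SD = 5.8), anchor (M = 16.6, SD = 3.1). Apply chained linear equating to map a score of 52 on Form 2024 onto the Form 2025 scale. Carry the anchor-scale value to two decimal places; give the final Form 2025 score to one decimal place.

60.2

Form 2024 → anchor (Population P): v = (2.4/7.0)(52 − 60.4) + 17.1 = 14.22
anchor → Form 2025 (Population Q): y = (5.8/3.1)(14.22 − 16.6) + 64.7 = 60.2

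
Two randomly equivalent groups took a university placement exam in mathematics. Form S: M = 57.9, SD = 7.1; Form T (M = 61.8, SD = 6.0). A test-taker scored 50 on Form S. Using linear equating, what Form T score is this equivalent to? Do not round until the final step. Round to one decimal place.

55.1

Linear equating: y = (SD_Y/SD_X)(x − M_X) + M_Y
y = (6.0/7.1)(50 − 57.9) + 61.8
y = 0.845070 × -7.9 + 61.8 = -6.6761 + 61.8 = 55.1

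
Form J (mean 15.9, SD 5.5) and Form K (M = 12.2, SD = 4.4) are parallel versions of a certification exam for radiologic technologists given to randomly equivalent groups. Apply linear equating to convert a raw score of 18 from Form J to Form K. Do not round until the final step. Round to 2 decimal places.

13.88

Linear equating: y = (SD_Y/SD_X)(x − M_X) + M_Y
y = (4.4/5.5)(18 − 15.9) + 12.2
y = 0.800000 × 2.1 + 12.2 = 1.6800 + 12.2 = 13.88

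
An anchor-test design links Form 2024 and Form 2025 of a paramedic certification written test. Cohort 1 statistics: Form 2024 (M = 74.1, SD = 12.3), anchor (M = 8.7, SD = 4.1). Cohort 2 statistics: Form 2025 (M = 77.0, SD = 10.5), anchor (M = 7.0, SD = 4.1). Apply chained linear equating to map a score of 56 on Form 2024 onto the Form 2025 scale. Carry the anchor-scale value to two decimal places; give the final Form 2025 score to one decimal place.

Form 2024 → anchor (Cohort 1): v = (4.1/12.3)(56 − 74.1) + 8.7 = 2.67
anchor → Form 2025 (Cohort 2): y = (10.5/4.1)(2.67 − 7.0) + 77.0 = 65.9

65.9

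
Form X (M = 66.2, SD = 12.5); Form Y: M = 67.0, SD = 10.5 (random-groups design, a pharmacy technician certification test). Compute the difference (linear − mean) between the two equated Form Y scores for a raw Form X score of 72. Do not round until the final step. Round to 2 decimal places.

-0.93

Mean-equated: 72 + (67.0 − 66.2) = 72.80
Linear-equated: (10.5/12.5)(72 − 66.2) + 67.0 = 71.872
Difference = 71.872 − 72.80 = -0.93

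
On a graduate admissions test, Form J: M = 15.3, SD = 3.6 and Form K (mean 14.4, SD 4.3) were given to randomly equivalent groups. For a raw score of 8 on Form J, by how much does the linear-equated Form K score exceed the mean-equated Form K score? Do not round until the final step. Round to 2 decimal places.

-1.42

Mean-equated: 8 + (14.4 − 15.3) = 7.10
Linear-equated: (4.3/3.6)(8 − 15.3) + 14.4 = 5.681
Difference = 5.681 − 7.10 = -1.42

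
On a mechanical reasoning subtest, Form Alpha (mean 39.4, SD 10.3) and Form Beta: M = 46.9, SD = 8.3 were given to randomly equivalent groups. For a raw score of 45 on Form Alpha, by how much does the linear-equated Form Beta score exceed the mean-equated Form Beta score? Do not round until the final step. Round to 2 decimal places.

-1.09

Mean-equated: 45 + (46.9 − 39.4) = 52.50
Linear-equated: (8.3/10.3)(45 − 39.4) + 46.9 = 51.413
Difference = 51.413 − 52.50 = -1.09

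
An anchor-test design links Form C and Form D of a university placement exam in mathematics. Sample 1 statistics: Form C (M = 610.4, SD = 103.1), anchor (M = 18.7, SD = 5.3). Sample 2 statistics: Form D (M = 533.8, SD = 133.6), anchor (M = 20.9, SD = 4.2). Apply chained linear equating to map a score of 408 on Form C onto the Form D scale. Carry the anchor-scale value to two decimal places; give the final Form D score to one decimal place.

Form C → anchor (Sample 1): v = (5.3/103.1)(408 − 610.4) + 18.7 = 8.30
anchor → Form D (Sample 2): y = (133.6/4.2)(8.30 − 20.9) + 533.8 = 133.0

133.0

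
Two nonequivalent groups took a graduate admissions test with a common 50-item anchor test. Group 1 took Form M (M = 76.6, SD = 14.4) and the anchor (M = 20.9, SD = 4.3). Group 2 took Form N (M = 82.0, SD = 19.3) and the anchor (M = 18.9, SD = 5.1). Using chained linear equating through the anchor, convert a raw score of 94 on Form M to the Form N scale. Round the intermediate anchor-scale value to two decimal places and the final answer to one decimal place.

Form M → anchor (Group 1): v = (4.3/14.4)(94 − 76.6) + 20.9 = 26.10
anchor → Form N (Group 2): y = (19.3/5.1)(26.10 − 18.9) + 82.0 = 109.2

109.2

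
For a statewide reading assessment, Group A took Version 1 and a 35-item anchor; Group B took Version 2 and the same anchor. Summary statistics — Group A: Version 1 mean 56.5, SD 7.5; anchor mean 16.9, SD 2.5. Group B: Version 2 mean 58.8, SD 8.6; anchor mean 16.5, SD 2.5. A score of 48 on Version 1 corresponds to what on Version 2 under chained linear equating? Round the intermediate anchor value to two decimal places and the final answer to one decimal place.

Version 1 → anchor (Group A): v = (2.5/7.5)(48 − 56.5) + 16.9 = 14.07
anchor → Version 2 (Group B): y = (8.6/2.5)(14.07 − 16.5) + 58.8 = 50.4

50.4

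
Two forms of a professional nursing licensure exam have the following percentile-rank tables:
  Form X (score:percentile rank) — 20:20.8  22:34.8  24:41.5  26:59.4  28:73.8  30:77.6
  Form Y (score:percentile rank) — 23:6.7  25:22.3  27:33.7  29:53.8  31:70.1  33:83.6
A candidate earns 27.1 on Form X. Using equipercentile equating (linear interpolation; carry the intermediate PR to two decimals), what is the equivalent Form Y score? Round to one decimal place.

PR of 27.1 on Form X: 59.4 + (27.1 − 26)/(28 − 26) × (73.8 − 59.4) = 67.32
On Form Y, PR 67.32 falls between score 29 (PR 53.8) and 31 (PR 70.1).
Interpolate: 29 + (67.32 − 53.8)/(70.1 − 53.8) × (31 − 29) = 30.7

30.7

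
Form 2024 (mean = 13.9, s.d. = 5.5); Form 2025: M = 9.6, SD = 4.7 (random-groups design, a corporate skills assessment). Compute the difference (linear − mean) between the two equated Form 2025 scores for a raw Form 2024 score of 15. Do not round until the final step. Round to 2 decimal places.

-0.16

Mean-equated: 15 + (9.6 − 13.9) = 10.70
Linear-equated: (4.7/5.5)(15 − 13.9) + 9.6 = 10.540
Difference = 10.540 − 10.70 = -0.16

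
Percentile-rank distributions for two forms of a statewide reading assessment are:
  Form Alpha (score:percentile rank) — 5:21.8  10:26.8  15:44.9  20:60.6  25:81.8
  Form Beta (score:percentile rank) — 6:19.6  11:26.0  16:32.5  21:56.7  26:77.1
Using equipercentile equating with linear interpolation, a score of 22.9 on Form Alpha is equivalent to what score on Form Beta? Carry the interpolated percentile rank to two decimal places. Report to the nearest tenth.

25.0

PR of 22.9 on Form Alpha: 60.6 + (22.9 − 20)/(25 − 20) × (81.8 − 60.6) = 72.90
On Form Beta, PR 72.90 falls between score 21 (PR 56.7) and 26 (PR 77.1).
Interpolate: 21 + (72.90 − 56.7)/(77.1 − 56.7) × (26 − 21) = 25.0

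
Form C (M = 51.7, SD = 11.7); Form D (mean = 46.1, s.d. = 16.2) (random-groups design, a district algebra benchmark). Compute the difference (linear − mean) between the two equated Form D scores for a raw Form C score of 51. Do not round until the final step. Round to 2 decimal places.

-0.27

Mean-equated: 51 + (46.1 − 51.7) = 45.40
Linear-equated: (16.2/11.7)(51 − 51.7) + 46.1 = 45.131
Difference = 45.131 − 45.40 = -0.27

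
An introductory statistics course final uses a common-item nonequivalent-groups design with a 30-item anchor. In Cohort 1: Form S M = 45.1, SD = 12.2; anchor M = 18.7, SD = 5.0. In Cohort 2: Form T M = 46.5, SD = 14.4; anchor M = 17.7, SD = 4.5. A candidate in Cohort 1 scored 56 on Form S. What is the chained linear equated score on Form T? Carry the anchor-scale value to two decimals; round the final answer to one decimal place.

64.0

Form S → anchor (Cohort 1): v = (5.0/12.2)(56 − 45.1) + 18.7 = 23.17
anchor → Form T (Cohort 2): y = (14.4/4.5)(23.17 − 17.7) + 46.5 = 64.0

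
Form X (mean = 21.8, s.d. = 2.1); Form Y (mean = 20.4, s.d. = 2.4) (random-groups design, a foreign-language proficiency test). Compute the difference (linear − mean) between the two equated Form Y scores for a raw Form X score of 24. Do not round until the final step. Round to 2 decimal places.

Mean-equated: 24 + (20.4 − 21.8) = 22.60
Linear-equated: (2.4/2.1)(24 − 21.8) + 20.4 = 22.914
Difference = 22.914 − 22.60 = 0.31

0.31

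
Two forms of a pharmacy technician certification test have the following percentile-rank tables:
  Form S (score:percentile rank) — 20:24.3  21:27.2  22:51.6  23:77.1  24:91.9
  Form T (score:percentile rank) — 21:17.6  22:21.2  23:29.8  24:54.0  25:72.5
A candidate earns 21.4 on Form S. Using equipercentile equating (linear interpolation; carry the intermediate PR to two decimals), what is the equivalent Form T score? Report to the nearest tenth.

PR of 21.4 on Form S: 27.2 + (21.4 − 21)/(22 − 21) × (51.6 − 27.2) = 36.96
On Form T, PR 36.96 falls between score 23 (PR 29.8) and 24 (PR 54.0).
Interpolate: 23 + (36.96 − 29.8)/(54.0 − 29.8) × (24 − 23) = 23.3

23.3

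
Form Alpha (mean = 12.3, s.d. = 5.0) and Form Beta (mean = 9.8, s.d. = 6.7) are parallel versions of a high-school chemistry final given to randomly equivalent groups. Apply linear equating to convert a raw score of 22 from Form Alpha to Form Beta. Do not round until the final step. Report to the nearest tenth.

Linear equating: y = (SD_Y/SD_X)(x − M_X) + M_Y
y = (6.7/5.0)(22 − 12.3) + 9.8
y = 1.340000 × 9.7 + 9.8 = 12.9980 + 9.8 = 22.8

22.8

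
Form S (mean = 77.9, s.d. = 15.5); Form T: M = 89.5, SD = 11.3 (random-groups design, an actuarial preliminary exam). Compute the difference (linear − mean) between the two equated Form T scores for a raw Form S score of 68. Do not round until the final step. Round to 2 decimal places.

2.68

Mean-equated: 68 + (89.5 − 77.9) = 79.60
Linear-equated: (11.3/15.5)(68 − 77.9) + 89.5 = 82.283
Difference = 82.283 − 79.60 = 2.68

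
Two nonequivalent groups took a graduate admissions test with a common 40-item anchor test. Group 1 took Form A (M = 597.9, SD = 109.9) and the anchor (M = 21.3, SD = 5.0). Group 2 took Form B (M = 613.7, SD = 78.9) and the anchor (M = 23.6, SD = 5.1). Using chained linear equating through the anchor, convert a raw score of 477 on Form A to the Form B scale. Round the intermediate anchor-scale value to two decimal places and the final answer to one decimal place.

493.0

Form A → anchor (Group 1): v = (5.0/109.9)(477 − 597.9) + 21.3 = 15.80
anchor → Form B (Group 2): y = (78.9/5.1)(15.80 − 23.6) + 613.7 = 493.0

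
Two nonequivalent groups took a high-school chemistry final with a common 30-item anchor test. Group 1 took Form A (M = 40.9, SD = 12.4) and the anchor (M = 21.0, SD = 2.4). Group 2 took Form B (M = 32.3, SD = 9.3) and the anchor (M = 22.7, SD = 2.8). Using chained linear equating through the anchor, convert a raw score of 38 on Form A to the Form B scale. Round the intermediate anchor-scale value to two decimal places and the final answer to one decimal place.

24.8

Form A → anchor (Group 1): v = (2.4/12.4)(38 − 40.9) + 21.0 = 20.44
anchor → Form B (Group 2): y = (9.3/2.8)(20.44 − 22.7) + 32.3 = 24.8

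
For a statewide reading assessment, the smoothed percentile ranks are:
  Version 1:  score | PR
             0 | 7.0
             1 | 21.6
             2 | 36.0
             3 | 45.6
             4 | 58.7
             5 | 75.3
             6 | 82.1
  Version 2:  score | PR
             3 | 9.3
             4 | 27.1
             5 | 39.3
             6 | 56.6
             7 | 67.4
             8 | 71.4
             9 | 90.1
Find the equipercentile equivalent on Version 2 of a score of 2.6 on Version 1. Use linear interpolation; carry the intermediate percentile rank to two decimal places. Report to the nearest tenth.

5.1

PR of 2.6 on Version 1: 36.0 + (2.6 − 2)/(3 − 2) × (45.6 − 36.0) = 41.76
On Version 2, PR 41.76 falls between score 5 (PR 39.3) and 6 (PR 56.6).
Interpolate: 5 + (41.76 − 39.3)/(56.6 − 39.3) × (6 − 5) = 5.1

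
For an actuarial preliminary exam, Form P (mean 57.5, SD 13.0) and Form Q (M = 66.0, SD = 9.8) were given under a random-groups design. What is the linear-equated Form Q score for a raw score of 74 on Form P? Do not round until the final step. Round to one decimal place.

Linear equating: y = (SD_Y/SD_X)(x − M_X) + M_Y
y = (9.8/13.0)(74 − 57.5) + 66.0
y = 0.753846 × 16.5 + 66.0 = 12.4385 + 66.0 = 78.4

78.4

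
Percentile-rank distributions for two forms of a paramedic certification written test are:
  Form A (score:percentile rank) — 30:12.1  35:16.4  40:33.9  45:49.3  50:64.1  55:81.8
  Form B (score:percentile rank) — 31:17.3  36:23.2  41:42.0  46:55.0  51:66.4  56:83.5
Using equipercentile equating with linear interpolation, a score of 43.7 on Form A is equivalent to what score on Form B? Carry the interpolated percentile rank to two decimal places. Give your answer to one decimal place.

42.3

PR of 43.7 on Form A: 33.9 + (43.7 − 40)/(45 − 40) × (49.3 − 33.9) = 45.30
On Form B, PR 45.30 falls between score 41 (PR 42.0) and 46 (PR 55.0).
Interpolate: 41 + (45.30 − 42.0)/(55.0 − 42.0) × (46 − 41) = 42.3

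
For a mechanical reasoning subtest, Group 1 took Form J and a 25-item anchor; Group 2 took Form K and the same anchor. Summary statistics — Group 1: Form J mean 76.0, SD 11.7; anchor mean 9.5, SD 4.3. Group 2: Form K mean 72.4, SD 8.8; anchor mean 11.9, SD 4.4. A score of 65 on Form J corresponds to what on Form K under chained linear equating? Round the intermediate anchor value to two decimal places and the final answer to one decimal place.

59.5

Form J → anchor (Group 1): v = (4.3/11.7)(65 − 76.0) + 9.5 = 5.46
anchor → Form K (Group 2): y = (8.8/4.4)(5.46 − 11.9) + 72.4 = 59.5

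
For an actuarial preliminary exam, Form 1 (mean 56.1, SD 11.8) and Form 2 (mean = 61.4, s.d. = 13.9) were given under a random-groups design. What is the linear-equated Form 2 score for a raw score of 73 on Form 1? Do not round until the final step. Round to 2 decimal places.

Linear equating: y = (SD_Y/SD_X)(x − M_X) + M_Y
y = (13.9/11.8)(73 − 56.1) + 61.4
y = 1.177966 × 16.9 + 61.4 = 19.9076 + 61.4 = 81.31

81.31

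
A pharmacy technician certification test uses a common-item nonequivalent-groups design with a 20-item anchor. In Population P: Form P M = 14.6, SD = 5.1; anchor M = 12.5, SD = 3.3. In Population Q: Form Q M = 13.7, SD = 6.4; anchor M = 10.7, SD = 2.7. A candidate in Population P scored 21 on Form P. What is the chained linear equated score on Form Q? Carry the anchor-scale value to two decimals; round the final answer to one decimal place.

Form P → anchor (Population P): v = (3.3/5.1)(21 − 14.6) + 12.5 = 16.64
anchor → Form Q (Population Q): y = (6.4/2.7)(16.64 − 10.7) + 13.7 = 27.8

27.8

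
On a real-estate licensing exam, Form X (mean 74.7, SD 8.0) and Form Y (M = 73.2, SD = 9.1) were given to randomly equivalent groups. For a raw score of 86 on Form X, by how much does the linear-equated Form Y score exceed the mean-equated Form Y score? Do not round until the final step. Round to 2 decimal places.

1.55

Mean-equated: 86 + (73.2 − 74.7) = 84.50
Linear-equated: (9.1/8.0)(86 − 74.7) + 73.2 = 86.054
Difference = 86.054 − 84.50 = 1.55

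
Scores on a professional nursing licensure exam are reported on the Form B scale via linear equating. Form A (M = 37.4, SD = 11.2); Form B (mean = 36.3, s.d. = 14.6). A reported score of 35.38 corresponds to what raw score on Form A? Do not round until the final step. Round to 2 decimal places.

Invert y = (SD_Y/SD_X)(x − M_X) + M_Y:
x = (SD_X/SD_Y)(y − M_Y) + M_X = (11.2/14.6)(35.38 − 36.3) + 37.4
x = 0.767123 × -0.920 + 37.4 = 36.69

36.69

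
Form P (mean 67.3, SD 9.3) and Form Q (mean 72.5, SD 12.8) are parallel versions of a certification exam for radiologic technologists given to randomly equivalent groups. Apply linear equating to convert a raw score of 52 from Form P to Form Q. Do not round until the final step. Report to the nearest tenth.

51.4

Linear equating: y = (SD_Y/SD_X)(x − M_X) + M_Y
y = (12.8/9.3)(52 − 67.3) + 72.5
y = 1.376344 × -15.3 + 72.5 = -21.0581 + 72.5 = 51.4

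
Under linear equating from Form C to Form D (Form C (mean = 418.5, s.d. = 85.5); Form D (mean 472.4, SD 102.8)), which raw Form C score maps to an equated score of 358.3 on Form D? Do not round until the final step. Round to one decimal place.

323.6

Invert y = (SD_Y/SD_X)(x − M_X) + M_Y:
x = (SD_X/SD_Y)(y − M_Y) + M_X = (85.5/102.8)(358.3 − 472.4) + 418.5
x = 0.831712 × -114.100 + 418.5 = 323.6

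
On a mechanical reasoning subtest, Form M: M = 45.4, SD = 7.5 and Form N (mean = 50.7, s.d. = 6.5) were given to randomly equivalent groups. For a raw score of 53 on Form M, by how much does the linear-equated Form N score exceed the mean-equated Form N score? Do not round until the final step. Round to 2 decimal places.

-1.01

Mean-equated: 53 + (50.7 − 45.4) = 58.30
Linear-equated: (6.5/7.5)(53 − 45.4) + 50.7 = 57.287
Difference = 57.287 − 58.30 = -1.01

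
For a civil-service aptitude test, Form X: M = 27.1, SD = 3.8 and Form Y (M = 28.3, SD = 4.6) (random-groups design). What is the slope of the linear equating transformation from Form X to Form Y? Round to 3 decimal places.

A = SD_Y / SD_X = 4.6 / 3.8 = 1.211

1.211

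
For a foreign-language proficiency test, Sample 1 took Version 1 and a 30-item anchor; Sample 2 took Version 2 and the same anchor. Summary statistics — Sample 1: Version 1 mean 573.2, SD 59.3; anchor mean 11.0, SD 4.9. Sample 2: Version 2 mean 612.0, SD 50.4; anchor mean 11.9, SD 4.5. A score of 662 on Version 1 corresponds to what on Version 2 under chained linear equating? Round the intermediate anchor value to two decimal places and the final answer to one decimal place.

684.1

Version 1 → anchor (Sample 1): v = (4.9/59.3)(662 − 573.2) + 11.0 = 18.34
anchor → Version 2 (Sample 2): y = (50.4/4.5)(18.34 − 11.9) + 612.0 = 684.1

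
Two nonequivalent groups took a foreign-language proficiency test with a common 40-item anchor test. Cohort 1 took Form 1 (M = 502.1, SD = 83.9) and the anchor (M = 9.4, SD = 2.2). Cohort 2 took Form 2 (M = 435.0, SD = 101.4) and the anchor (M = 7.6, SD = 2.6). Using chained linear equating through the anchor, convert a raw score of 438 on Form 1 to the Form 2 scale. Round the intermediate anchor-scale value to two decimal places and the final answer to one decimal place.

Form 1 → anchor (Cohort 1): v = (2.2/83.9)(438 − 502.1) + 9.4 = 7.72
anchor → Form 2 (Cohort 2): y = (101.4/2.6)(7.72 − 7.6) + 435.0 = 439.7

439.7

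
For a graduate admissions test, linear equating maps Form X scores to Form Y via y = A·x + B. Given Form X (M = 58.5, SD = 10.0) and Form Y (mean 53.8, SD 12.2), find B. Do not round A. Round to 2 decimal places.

A = SD_Y / SD_X = 12.2 / 10.0 = 1.220000
B = M_Y − A·M_X = 53.8 − 1.220000 × 58.5 = -17.57

-17.57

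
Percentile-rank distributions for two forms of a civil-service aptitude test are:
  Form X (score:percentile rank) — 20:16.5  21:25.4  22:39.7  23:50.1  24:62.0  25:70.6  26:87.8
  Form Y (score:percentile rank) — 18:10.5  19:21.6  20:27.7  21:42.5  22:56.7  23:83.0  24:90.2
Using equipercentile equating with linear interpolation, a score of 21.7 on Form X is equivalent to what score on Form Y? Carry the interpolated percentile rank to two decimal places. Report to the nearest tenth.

20.5

PR of 21.7 on Form X: 25.4 + (21.7 − 21)/(22 − 21) × (39.7 − 25.4) = 35.41
On Form Y, PR 35.41 falls between score 20 (PR 27.7) and 21 (PR 42.5).
Interpolate: 20 + (35.41 − 27.7)/(42.5 − 27.7) × (21 − 20) = 20.5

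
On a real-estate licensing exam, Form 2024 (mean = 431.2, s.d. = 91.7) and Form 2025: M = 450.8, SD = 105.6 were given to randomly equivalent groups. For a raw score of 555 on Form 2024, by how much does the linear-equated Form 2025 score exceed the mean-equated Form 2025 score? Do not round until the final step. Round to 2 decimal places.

Mean-equated: 555 + (450.8 − 431.2) = 574.60
Linear-equated: (105.6/91.7)(555 − 431.2) + 450.8 = 593.366
Difference = 593.366 − 574.60 = 18.77

18.77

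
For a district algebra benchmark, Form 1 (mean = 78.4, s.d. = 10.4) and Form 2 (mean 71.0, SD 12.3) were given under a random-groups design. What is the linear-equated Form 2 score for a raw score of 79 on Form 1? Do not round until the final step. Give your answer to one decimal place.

Linear equating: y = (SD_Y/SD_X)(x − M_X) + M_Y
y = (12.3/10.4)(79 − 78.4) + 71.0
y = 1.182692 × 0.6 + 71.0 = 0.7096 + 71.0 = 71.7

71.7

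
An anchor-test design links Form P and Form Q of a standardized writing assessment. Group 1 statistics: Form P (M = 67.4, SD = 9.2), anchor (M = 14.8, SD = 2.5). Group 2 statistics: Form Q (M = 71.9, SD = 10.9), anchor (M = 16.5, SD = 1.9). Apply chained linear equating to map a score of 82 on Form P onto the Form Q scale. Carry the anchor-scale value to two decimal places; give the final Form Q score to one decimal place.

Form P → anchor (Group 1): v = (2.5/9.2)(82 − 67.4) + 14.8 = 18.77
anchor → Form Q (Group 2): y = (10.9/1.9)(18.77 − 16.5) + 71.9 = 84.9

84.9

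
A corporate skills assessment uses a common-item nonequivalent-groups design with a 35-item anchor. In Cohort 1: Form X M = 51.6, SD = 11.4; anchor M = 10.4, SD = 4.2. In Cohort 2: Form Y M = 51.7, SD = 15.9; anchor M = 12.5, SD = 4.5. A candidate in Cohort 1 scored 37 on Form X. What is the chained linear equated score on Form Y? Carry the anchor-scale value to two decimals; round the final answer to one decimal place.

25.3

Form X → anchor (Cohort 1): v = (4.2/11.4)(37 − 51.6) + 10.4 = 5.02
anchor → Form Y (Cohort 2): y = (15.9/4.5)(5.02 − 12.5) + 51.7 = 25.3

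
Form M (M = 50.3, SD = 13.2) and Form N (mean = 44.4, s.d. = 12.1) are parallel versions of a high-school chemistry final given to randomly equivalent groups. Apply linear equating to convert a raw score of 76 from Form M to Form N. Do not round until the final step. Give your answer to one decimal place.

Linear equating: y = (SD_Y/SD_X)(x − M_X) + M_Y
y = (12.1/13.2)(76 − 50.3) + 44.4
y = 0.916667 × 25.7 + 44.4 = 23.5583 + 44.4 = 68.0

68.0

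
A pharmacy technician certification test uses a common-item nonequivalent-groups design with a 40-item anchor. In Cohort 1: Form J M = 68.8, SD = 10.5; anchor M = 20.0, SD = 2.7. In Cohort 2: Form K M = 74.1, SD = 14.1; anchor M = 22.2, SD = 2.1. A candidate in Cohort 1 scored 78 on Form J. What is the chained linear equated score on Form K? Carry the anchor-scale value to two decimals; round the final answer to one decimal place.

Form J → anchor (Cohort 1): v = (2.7/10.5)(78 − 68.8) + 20.0 = 22.37
anchor → Form K (Cohort 2): y = (14.1/2.1)(22.37 − 22.2) + 74.1 = 75.2

75.2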